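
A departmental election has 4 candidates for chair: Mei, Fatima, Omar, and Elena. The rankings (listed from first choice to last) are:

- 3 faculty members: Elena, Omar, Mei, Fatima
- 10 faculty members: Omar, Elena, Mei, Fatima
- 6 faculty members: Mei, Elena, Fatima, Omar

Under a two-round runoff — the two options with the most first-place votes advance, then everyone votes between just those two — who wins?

Omar

Round 1 first-place votes: Mei 6, Fatima 0, Omar 10, Elena 3.
Omar and Mei advance.
Runoff: Omar is preferred to Mei by 13 voters; Mei by 6.
Omar wins the runoff.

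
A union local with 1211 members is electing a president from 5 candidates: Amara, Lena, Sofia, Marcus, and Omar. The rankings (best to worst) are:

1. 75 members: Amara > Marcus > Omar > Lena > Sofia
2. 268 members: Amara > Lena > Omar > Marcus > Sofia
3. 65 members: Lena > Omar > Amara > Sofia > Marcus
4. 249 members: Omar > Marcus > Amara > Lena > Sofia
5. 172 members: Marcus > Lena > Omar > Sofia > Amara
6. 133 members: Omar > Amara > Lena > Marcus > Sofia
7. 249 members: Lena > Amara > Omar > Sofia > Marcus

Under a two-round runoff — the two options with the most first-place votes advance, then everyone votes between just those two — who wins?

Omar

Round 1 first-place votes: Amara 343, Lena 314, Sofia 0, Marcus 172, Omar 382.
Omar and Amara advance.
Runoff: Omar is preferred to Amara by 619 voters; Amara by 592.
Omar wins the runoff.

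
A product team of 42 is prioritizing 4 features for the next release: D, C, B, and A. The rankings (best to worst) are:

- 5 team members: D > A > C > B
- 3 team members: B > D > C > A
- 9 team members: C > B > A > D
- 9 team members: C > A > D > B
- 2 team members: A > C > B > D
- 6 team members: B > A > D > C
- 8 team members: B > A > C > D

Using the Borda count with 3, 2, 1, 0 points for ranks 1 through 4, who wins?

C

D: 5·3 + 3·2 + 9·0 + 9·1 + 2·0 + 6·1 + 8·0 = 36
C: 5·1 + 3·1 + 9·3 + 9·3 + 2·2 + 6·0 + 8·1 = 74
B: 5·0 + 3·3 + 9·2 + 9·0 + 2·1 + 6·3 + 8·3 = 71
A: 5·2 + 3·0 + 9·1 + 9·2 + 2·3 + 6·2 + 8·2 = 71
C has the highest Borda score (74).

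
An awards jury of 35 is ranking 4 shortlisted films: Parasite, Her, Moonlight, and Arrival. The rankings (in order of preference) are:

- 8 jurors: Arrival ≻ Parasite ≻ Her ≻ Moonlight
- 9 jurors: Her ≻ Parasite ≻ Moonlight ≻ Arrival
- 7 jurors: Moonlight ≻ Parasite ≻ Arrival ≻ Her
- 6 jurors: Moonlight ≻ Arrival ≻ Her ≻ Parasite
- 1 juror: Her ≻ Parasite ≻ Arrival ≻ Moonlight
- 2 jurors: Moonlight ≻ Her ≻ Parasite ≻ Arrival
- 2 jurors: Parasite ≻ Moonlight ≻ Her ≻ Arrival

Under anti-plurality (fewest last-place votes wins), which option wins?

Last-place votes: Parasite 6, Her 7, Moonlight 9, Arrival 13.
Parasite is ranked last by the fewest voters, so Parasite wins.

Parasite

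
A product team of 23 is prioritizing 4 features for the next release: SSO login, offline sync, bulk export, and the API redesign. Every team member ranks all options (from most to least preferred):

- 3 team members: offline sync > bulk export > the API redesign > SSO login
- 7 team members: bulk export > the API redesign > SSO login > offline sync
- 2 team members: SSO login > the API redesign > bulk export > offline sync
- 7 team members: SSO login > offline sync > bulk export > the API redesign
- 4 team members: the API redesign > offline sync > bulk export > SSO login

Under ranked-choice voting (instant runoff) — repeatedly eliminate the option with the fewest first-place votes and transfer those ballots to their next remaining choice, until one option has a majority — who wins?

Round 1: SSO login 9, offline sync 3, bulk export 7, the API redesign 4. Eliminate offline sync.
Round 2: SSO login 9, bulk export 10, the API redesign 4. Eliminate the API redesign.
Round 3: SSO login 9, bulk export 14. Bulk export has a majority.

bulk export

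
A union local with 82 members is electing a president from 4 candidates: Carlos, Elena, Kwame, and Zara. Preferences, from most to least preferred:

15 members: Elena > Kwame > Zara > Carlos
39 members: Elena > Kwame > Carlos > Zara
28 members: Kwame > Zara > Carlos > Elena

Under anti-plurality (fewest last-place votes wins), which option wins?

Kwame

Last-place votes: Carlos 15, Elena 28, Kwame 0, Zara 39.
Kwame is ranked last by the fewest voters, so Kwame wins.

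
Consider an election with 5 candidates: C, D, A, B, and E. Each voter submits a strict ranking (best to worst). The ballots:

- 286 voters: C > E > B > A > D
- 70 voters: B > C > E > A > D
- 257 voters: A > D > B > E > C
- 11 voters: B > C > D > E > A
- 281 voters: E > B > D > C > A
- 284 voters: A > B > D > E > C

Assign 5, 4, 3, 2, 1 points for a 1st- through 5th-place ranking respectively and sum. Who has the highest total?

C: 286·5 + 70·4 + 257·1 + 11·4 + 281·2 + 284·1 = 2857
D: 286·1 + 70·1 + 257·4 + 11·3 + 281·3 + 284·3 = 3112
A: 286·2 + 70·2 + 257·5 + 11·1 + 281·1 + 284·5 = 3709
B: 286·3 + 70·5 + 257·3 + 11·5 + 281·4 + 284·4 = 4294
E: 286·4 + 70·3 + 257·2 + 11·2 + 281·5 + 284·2 = 3863
B has the highest Borda score (4294).

B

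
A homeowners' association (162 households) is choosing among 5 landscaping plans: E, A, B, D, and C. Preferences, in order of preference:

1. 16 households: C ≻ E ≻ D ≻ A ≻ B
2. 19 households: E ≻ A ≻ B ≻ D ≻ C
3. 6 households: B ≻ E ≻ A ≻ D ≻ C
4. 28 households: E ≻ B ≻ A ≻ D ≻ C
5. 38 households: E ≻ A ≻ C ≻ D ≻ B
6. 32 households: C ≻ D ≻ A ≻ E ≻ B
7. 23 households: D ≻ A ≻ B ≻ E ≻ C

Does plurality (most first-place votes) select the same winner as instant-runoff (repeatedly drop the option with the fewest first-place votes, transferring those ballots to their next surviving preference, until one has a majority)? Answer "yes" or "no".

Plurality — first-place votes: E 85, A 0, B 6, D 23, C 48. Winner: E.
Instant-runoff — R1 E 85, A 0, B 6, D 23, C 48 (E winner). Winner: E.
The two methods agree.

yes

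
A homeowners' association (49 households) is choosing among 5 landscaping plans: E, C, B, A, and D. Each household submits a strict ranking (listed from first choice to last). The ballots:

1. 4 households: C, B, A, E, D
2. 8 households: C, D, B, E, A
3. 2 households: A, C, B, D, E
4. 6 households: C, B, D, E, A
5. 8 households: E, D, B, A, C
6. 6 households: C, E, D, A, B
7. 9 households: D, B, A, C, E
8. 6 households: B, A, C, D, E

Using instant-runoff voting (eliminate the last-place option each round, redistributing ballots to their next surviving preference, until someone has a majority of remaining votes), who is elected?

Round 1: E 8, C 24, B 6, A 2, D 9. Eliminate A.
Round 2: E 8, C 26, B 6, D 9. C has a majority.

C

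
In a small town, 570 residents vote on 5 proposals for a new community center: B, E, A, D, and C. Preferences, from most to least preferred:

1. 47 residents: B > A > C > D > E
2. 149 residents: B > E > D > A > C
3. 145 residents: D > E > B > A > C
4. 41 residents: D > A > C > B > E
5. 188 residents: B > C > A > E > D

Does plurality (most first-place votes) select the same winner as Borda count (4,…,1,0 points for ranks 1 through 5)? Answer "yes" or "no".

yes

Plurality — first-place votes: B 384, E 0, A 0, D 186, C 0. Winner: B.
Borda — scores: B 1867, E 1070, A 934, D 1089, C 740. Winner: B.
The two methods agree.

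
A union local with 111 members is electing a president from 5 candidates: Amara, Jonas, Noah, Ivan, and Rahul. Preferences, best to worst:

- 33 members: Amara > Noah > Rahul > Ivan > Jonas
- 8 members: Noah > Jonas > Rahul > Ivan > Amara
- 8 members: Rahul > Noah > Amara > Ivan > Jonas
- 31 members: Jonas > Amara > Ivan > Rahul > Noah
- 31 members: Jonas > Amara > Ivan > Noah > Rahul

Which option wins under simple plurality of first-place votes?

First-place votes: Amara 33, Jonas 62, Noah 8, Ivan 0, Rahul 8.
Jonas has the most first-place votes.

Jonas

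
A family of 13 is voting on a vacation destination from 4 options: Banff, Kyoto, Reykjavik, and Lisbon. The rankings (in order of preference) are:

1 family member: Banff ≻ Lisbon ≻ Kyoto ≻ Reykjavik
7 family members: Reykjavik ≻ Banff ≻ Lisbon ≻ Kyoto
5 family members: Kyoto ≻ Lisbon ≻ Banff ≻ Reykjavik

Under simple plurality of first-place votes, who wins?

First-place votes: Banff 1, Kyoto 5, Reykjavik 7, Lisbon 0.
Reykjavik has the most first-place votes.

Reykjavik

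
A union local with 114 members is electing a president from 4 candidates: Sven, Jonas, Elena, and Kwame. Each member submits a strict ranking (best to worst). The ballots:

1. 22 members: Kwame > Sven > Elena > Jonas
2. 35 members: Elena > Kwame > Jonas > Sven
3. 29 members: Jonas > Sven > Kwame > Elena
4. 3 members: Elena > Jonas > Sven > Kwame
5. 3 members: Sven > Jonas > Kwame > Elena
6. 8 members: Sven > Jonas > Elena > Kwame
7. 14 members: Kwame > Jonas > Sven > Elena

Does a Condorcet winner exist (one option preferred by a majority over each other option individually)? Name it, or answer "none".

Kwame vs Sven: 71–43 for Kwame.
Kwame vs Jonas: 71–43 for Kwame.
Kwame vs Elena: 68–46 for Kwame.
Kwame beats every other option head-to-head.

Kwame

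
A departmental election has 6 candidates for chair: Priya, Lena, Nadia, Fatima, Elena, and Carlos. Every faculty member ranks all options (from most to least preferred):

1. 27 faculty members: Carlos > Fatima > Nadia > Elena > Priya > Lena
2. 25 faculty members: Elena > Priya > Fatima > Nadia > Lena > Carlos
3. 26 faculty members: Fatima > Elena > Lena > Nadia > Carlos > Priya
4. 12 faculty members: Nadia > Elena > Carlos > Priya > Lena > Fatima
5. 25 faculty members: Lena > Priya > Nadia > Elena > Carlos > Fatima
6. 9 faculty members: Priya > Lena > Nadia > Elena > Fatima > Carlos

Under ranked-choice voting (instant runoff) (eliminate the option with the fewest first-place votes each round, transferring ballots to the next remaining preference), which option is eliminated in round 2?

Round 1: Priya 9, Lena 25, Nadia 12, Fatima 26, Elena 25, Carlos 27. Eliminate Priya.
Round 2: Lena 34, Nadia 12, Fatima 26, Elena 25, Carlos 27. Eliminate Nadia.

Nadia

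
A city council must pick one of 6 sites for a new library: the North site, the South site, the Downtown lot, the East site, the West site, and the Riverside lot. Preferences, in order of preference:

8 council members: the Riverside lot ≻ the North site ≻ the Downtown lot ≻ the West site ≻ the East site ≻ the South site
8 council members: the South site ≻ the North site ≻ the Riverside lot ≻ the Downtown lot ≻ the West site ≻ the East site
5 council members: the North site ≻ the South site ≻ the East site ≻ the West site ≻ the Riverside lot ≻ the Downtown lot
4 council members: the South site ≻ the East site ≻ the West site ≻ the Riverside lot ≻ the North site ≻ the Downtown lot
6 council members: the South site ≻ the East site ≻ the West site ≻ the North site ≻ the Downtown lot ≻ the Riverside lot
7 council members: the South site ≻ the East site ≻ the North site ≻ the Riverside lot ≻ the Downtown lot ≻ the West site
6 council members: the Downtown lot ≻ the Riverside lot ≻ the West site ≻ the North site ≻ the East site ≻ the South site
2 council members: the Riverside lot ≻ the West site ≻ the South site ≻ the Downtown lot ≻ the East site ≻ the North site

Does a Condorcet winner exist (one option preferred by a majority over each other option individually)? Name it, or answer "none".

the South site vs the North site: 27–19 for the South site.
the South site vs the Downtown lot: 32–14 for the South site.
the South site vs the East site: 32–14 for the South site.
the South site vs the West site: 30–16 for the South site.
the South site vs the Riverside lot: 30–16 for the South site.
the South site beats every other option head-to-head.

the South site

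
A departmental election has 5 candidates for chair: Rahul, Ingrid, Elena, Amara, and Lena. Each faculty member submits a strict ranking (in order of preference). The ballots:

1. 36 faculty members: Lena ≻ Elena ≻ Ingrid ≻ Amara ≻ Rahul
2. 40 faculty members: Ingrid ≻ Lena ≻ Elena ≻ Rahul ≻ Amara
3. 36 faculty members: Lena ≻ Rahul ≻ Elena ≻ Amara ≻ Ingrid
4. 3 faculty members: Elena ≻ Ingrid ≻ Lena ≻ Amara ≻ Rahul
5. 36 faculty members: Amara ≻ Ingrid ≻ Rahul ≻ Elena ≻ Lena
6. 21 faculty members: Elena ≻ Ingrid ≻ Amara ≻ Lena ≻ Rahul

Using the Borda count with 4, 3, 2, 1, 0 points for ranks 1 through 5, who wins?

Rahul: 36·0 + 40·1 + 36·3 + 3·0 + 36·2 + 21·0 = 220
Ingrid: 36·2 + 40·4 + 36·0 + 3·3 + 36·3 + 21·3 = 412
Elena: 36·3 + 40·2 + 36·2 + 3·4 + 36·1 + 21·4 = 392
Amara: 36·1 + 40·0 + 36·1 + 3·1 + 36·4 + 21·2 = 261
Lena: 36·4 + 40·3 + 36·4 + 3·2 + 36·0 + 21·1 = 435
Lena has the highest Borda score (435).

Lena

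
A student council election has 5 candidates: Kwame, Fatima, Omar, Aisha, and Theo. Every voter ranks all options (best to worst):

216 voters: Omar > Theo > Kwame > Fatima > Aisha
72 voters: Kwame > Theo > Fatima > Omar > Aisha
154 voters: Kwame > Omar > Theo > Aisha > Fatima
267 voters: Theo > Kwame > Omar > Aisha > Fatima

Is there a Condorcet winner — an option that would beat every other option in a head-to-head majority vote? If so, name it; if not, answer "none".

Checking pairwise contests:
Theo beats Kwame 483–226.
Kwame beats Fatima 709–0.
Kwame beats Omar 493–216.
Kwame beats Aisha 709–0.
Omar beats Theo 370–339.
Every option loses at least one head-to-head, so there is no Condorcet winner.

none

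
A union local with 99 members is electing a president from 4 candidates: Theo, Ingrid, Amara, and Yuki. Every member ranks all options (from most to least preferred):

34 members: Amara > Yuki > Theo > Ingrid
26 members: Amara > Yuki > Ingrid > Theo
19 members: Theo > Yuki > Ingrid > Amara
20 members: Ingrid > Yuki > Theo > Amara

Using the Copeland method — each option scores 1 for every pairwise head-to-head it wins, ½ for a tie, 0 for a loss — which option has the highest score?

Theo: beats Ingrid; loses to Amara and Yuki → score 1.
Ingrid: loses to Theo, Amara, and Yuki → score 0.
Amara: beats Theo, Ingrid, and Yuki → score 3.
Yuki: beats Theo and Ingrid; loses to Amara → score 2.
Amara has the best pairwise record.

Amara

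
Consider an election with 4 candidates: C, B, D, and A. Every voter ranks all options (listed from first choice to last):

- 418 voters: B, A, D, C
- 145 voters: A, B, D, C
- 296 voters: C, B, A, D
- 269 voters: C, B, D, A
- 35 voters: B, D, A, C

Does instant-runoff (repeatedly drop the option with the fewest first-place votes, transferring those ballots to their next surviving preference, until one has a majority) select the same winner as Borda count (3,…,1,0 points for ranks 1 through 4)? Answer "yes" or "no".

yes

Instant-runoff — R1 C 565, B 453, D 0, A 145 (D out); R2 C 565, B 453, A 145 (A out); R3 C 565, B 598 (B winner). Winner: B.
Borda — scores: C 1695, B 2779, D 902, A 1602. Winner: B.
The two methods agree.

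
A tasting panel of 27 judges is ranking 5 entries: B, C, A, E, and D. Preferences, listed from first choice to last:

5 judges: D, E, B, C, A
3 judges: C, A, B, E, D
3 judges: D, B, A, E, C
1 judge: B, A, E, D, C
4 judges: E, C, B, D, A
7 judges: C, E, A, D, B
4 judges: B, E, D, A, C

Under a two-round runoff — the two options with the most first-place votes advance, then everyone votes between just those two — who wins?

Round 1 first-place votes: B 5, C 10, A 0, E 4, D 8.
C and D advance.
Runoff: C is preferred to D by 14 voters; D by 13.
C wins the runoff.

C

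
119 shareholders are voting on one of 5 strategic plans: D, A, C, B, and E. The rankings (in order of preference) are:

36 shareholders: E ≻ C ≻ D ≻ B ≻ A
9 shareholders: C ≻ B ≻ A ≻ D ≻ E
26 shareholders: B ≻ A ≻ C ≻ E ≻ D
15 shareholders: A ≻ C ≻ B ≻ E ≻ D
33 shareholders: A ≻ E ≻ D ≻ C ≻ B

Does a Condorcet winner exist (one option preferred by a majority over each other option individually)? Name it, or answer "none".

none

Checking pairwise contests:
A beats D 83–36.
B beats A 71–48.
A beats C 74–45.
D beats B 69–50.
A beats E 83–36.
Every option loses at least one head-to-head, so there is no Condorcet winner.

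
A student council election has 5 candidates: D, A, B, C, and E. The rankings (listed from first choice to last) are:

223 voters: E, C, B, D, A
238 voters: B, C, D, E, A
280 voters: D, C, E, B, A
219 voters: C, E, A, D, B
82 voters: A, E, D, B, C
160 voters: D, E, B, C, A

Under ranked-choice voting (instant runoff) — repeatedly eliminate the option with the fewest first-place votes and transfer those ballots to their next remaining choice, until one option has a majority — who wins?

Round 1: D 440, A 82, B 238, C 219, E 223. Eliminate A.
Round 2: D 440, B 238, C 219, E 305. Eliminate C.
Round 3: D 440, B 238, E 524. Eliminate B.
Round 4: D 678, E 524. D has a majority.

D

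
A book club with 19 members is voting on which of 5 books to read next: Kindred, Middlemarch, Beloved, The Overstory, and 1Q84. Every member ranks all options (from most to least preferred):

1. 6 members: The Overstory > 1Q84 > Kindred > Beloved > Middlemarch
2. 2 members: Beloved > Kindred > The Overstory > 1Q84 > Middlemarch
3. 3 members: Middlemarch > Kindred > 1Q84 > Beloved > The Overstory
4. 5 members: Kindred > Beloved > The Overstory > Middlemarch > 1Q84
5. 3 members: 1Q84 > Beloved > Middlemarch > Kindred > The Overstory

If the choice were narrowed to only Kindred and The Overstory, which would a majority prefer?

Voters preferring Kindred to The Overstory: 13; preferring The Overstory to Kindred: 6.
Kindred wins the head-to-head.

Kindred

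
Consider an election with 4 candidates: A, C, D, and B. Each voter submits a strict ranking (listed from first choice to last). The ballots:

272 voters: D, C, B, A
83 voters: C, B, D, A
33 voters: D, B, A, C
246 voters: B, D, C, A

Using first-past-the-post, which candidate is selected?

First-place votes: A 0, C 83, D 305, B 246.
D has the most first-place votes.

D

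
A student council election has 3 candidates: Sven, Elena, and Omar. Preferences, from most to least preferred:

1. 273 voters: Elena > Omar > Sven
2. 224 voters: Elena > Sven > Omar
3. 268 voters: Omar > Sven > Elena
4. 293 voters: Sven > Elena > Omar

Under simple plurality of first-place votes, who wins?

Elena

First-place votes: Sven 293, Elena 497, Omar 268.
Elena has the most first-place votes.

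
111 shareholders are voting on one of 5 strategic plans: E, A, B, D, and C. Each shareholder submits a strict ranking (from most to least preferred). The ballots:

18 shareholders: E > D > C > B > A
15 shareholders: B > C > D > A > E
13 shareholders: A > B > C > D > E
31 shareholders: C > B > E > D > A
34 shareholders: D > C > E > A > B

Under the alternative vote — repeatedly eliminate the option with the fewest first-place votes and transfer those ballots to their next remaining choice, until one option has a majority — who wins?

Round 1: E 18, A 13, B 15, D 34, C 31. Eliminate A.
Round 2: E 18, B 28, D 34, C 31. Eliminate E.
Round 3: B 28, D 52, C 31. Eliminate B.
Round 4: D 52, C 59. C has a majority.

C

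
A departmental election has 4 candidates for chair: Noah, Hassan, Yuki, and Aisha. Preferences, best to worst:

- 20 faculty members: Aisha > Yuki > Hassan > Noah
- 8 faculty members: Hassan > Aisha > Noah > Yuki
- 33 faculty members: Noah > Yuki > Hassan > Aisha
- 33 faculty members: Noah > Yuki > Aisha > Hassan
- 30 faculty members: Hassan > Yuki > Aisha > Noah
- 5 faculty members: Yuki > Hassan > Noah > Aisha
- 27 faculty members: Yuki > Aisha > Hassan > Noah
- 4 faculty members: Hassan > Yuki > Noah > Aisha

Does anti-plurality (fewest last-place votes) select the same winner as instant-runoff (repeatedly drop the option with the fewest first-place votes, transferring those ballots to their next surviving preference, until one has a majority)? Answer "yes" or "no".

Anti-plurality — last-place votes: Noah 77, Hassan 33, Yuki 8, Aisha 42. Winner: Yuki.
Instant-runoff — R1 Noah 66, Hassan 42, Yuki 32, Aisha 20 (Aisha out); R2 Noah 66, Hassan 42, Yuki 52 (Hassan out); R3 Noah 74, Yuki 86 (Yuki winner). Winner: Yuki.
The two methods agree.

yes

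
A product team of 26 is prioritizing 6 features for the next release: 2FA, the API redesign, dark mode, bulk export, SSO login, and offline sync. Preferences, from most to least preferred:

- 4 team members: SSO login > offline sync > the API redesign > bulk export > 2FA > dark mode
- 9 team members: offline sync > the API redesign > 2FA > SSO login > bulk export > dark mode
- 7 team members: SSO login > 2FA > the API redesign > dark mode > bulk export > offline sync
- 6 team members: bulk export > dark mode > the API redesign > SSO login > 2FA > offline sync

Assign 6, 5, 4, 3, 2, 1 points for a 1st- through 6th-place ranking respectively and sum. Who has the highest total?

the API redesign

2FA: 4·2 + 9·4 + 7·5 + 6·2 = 91
the API redesign: 4·4 + 9·5 + 7·4 + 6·4 = 113
dark mode: 4·1 + 9·1 + 7·3 + 6·5 = 64
bulk export: 4·3 + 9·2 + 7·2 + 6·6 = 80
SSO login: 4·6 + 9·3 + 7·6 + 6·3 = 111
offline sync: 4·5 + 9·6 + 7·1 + 6·1 = 87
the API redesign has the highest Borda score (113).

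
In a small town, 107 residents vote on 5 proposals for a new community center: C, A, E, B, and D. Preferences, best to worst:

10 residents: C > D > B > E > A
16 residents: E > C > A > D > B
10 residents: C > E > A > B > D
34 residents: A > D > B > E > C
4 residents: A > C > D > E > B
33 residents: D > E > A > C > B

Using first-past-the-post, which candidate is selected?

First-place votes: C 20, A 38, E 16, B 0, D 33.
A has the most first-place votes.

A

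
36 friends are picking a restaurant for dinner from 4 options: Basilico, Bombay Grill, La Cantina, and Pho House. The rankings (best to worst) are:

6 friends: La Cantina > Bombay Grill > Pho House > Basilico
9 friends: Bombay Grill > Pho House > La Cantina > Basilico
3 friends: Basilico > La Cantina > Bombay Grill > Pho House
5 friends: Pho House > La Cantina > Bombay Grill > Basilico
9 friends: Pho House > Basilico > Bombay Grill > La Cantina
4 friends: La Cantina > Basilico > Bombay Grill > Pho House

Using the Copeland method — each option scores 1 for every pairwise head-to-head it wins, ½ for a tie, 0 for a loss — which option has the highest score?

Basilico: loses to Bombay Grill, La Cantina, and Pho House → score 0.
Bombay Grill: beats Basilico and Pho House; ties La Cantina → score 2.5.
La Cantina: beats Basilico; ties Bombay Grill; loses to Pho House → score 1.5.
Pho House: beats Basilico and La Cantina; loses to Bombay Grill → score 2.
Bombay Grill has the best pairwise record.

Bombay Grill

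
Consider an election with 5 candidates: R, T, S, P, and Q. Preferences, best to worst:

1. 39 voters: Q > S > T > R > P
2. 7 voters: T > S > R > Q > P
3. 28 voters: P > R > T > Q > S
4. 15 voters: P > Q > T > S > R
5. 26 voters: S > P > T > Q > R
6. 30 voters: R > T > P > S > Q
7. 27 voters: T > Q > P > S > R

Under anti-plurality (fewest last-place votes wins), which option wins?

Last-place votes: R 68, T 0, S 28, P 46, Q 30.
T is ranked last by the fewest voters, so T wins.

T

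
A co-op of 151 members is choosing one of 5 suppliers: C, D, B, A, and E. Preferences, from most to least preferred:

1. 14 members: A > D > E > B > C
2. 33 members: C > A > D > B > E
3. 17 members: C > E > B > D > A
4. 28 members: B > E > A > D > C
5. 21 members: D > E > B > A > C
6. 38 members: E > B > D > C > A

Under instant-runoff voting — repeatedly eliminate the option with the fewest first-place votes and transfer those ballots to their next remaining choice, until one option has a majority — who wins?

Round 1: C 50, D 21, B 28, A 14, E 38. Eliminate A.
Round 2: C 50, D 35, B 28, E 38. Eliminate B.
Round 3: C 50, D 35, E 66. Eliminate D.
Round 4: C 50, E 101. E has a majority.

E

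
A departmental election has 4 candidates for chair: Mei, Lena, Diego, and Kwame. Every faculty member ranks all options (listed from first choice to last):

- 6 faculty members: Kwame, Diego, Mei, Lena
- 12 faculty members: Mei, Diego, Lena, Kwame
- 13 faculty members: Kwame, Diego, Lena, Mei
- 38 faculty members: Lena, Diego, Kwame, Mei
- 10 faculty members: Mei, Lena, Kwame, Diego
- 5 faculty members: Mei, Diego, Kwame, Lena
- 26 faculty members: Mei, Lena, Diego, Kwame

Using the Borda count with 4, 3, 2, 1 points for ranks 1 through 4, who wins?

Lena

Mei: 6·2 + 12·4 + 13·1 + 38·1 + 10·4 + 5·4 + 26·4 = 275
Lena: 6·1 + 12·2 + 13·2 + 38·4 + 10·3 + 5·1 + 26·3 = 321
Diego: 6·3 + 12·3 + 13·3 + 38·3 + 10·1 + 5·3 + 26·2 = 284
Kwame: 6·4 + 12·1 + 13·4 + 38·2 + 10·2 + 5·2 + 26·1 = 220
Lena has the highest Borda score (321).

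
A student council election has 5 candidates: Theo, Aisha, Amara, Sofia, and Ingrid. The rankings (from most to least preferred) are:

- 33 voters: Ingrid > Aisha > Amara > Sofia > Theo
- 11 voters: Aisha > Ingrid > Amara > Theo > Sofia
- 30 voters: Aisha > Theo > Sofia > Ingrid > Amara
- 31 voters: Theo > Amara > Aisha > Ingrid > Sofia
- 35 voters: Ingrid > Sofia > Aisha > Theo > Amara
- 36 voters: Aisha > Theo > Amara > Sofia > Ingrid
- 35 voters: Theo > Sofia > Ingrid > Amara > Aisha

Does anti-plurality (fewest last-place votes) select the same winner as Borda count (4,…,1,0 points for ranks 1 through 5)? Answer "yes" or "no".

no

Anti-plurality — last-place votes: Theo 33, Aisha 35, Amara 65, Sofia 42, Ingrid 36. Winner: Theo.
Borda — scores: Theo 508, Aisha 539, Amara 288, Sofia 339, Ingrid 436. Winner: Aisha.
The two methods disagree.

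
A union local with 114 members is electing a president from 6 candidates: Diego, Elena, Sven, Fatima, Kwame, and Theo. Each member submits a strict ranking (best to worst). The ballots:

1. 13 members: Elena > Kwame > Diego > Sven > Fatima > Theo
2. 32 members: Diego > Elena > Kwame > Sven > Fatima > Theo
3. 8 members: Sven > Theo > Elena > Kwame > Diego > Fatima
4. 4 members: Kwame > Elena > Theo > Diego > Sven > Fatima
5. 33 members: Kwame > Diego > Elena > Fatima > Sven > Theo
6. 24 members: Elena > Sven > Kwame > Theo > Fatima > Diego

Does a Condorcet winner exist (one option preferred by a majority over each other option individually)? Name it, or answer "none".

Checking pairwise contests:
Kwame beats Diego 82–32.
Diego beats Elena 65–49.
Diego beats Sven 82–32.
Diego beats Fatima 90–24.
Elena beats Kwame 77–37.
Diego beats Theo 78–36.
Every option loses at least one head-to-head, so there is no Condorcet winner.

none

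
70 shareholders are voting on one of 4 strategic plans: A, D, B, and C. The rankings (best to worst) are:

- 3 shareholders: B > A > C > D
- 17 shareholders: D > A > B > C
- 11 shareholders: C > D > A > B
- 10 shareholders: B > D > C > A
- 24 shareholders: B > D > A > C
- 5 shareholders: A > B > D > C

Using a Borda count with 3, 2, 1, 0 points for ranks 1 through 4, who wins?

A: 3·2 + 17·2 + 11·1 + 10·0 + 24·1 + 5·3 = 90
D: 3·0 + 17·3 + 11·2 + 10·2 + 24·2 + 5·1 = 146
B: 3·3 + 17·1 + 11·0 + 10·3 + 24·3 + 5·2 = 138
C: 3·1 + 17·0 + 11·3 + 10·1 + 24·0 + 5·0 = 46
D has the highest Borda score (146).

D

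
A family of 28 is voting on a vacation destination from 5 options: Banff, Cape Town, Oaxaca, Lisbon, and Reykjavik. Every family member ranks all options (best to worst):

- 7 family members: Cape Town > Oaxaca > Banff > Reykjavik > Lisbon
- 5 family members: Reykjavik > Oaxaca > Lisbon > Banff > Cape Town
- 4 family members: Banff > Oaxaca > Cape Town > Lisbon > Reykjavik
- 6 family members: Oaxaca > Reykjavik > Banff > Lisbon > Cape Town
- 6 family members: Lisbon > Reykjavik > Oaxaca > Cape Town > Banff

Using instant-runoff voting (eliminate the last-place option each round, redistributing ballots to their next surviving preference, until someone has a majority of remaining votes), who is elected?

Oaxaca

Round 1: Banff 4, Cape Town 7, Oaxaca 6, Lisbon 6, Reykjavik 5. Eliminate Banff.
Round 2: Cape Town 7, Oaxaca 10, Lisbon 6, Reykjavik 5. Eliminate Reykjavik.
Round 3: Cape Town 7, Oaxaca 15, Lisbon 6. Oaxaca has a majority.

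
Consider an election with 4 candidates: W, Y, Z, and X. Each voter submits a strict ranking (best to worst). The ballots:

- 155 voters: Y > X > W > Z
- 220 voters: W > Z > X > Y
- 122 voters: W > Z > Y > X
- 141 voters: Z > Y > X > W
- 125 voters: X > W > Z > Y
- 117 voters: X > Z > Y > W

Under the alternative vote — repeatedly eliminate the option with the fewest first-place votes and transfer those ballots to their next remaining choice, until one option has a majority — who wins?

W

Round 1: W 342, Y 155, Z 141, X 242. Eliminate Z.
Round 2: W 342, Y 296, X 242. Eliminate X.
Round 3: W 467, Y 413. W has a majority.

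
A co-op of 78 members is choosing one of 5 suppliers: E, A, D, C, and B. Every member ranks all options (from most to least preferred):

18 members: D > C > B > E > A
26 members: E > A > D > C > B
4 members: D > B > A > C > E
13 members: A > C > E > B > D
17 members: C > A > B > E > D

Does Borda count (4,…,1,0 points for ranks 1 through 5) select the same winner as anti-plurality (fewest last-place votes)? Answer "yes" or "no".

Borda — scores: E 165, A 189, D 140, C 191, B 95. Winner: C.
Anti-plurality — last-place votes: E 4, A 18, D 30, C 0, B 26. Winner: C.
The two methods agree.

yes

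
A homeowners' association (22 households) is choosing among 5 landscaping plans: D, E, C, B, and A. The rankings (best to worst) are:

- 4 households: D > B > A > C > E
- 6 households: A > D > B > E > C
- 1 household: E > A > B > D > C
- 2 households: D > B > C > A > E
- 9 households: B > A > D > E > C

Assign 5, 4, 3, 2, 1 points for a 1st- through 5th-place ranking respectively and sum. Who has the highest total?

B

D: 4·5 + 6·4 + 1·2 + 2·5 + 9·3 = 83
E: 4·1 + 6·2 + 1·5 + 2·1 + 9·2 = 41
C: 4·2 + 6·1 + 1·1 + 2·3 + 9·1 = 30
B: 4·4 + 6·3 + 1·3 + 2·4 + 9·5 = 90
A: 4·3 + 6·5 + 1·4 + 2·2 + 9·4 = 86
B has the highest Borda score (90).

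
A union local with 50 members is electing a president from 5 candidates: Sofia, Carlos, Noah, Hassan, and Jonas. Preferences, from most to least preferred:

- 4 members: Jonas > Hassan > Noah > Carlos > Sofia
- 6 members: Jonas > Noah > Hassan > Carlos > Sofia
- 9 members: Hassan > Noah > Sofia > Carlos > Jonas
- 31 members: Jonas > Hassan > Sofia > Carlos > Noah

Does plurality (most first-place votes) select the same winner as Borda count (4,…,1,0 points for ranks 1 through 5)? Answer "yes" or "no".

yes

Plurality — first-place votes: Sofia 0, Carlos 0, Noah 0, Hassan 9, Jonas 41. Winner: Jonas.
Borda — scores: Sofia 80, Carlos 50, Noah 53, Hassan 153, Jonas 164. Winner: Jonas.
The two methods agree.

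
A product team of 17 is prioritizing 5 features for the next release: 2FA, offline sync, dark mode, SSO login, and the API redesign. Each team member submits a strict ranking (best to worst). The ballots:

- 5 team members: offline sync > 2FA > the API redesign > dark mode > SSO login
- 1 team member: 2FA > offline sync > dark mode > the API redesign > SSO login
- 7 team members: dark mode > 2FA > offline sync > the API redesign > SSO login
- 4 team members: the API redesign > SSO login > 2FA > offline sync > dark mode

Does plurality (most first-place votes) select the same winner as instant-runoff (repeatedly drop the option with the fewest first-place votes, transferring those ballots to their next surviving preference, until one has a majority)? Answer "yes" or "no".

Plurality — first-place votes: 2FA 1, offline sync 5, dark mode 7, SSO login 0, the API redesign 4. Winner: dark mode.
Instant-runoff — R1 2FA 1, offline sync 5, dark mode 7, SSO login 0, the API redesign 4 (SSO login out); R2 2FA 1, offline sync 5, dark mode 7, the API redesign 4 (2FA out); R3 offline sync 6, dark mode 7, the API redesign 4 (the API redesign out); R4 offline sync 10, dark mode 7 (offline sync winner). Winner: offline sync.
The two methods disagree.

no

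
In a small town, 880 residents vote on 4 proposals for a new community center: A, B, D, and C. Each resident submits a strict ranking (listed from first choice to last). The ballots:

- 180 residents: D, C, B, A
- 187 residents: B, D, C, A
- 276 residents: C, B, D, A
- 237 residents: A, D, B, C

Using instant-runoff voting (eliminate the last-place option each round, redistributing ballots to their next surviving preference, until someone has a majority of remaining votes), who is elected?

Round 1: A 237, B 187, D 180, C 276. Eliminate D.
Round 2: A 237, B 187, C 456. C has a majority.

C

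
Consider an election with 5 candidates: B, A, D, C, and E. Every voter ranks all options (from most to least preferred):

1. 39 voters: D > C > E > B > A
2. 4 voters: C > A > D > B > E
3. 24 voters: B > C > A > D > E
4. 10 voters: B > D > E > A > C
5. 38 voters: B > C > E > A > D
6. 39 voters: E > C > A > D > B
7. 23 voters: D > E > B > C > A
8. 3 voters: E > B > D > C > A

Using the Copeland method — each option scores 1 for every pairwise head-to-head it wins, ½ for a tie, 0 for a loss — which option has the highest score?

C

B: beats A and C; loses to D and E → score 2.
A: beats D; loses to B, C, and E → score 1.
D: beats B and E; loses to A and C → score 2.
C: beats A, D, and E; loses to B → score 3.
E: beats B and A; loses to D and C → score 2.
C has the best pairwise record.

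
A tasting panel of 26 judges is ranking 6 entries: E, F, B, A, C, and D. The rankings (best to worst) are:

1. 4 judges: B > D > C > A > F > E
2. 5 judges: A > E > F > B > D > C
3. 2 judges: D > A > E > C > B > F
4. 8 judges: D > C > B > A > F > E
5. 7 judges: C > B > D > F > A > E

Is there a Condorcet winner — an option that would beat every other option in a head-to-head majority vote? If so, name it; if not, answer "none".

none

Checking pairwise contests:
F beats E 19–7.
B beats F 21–5.
C beats B 17–9.
B beats A 19–7.
D beats C 19–7.
B beats D 16–10.
Every option loses at least one head-to-head, so there is no Condorcet winner.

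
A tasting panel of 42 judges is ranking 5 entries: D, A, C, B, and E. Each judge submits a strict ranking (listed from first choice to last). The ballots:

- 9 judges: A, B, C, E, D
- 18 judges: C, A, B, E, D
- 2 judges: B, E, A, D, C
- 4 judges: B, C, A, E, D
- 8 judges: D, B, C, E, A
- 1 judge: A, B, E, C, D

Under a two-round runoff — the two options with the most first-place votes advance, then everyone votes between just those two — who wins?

C

Round 1 first-place votes: D 8, A 10, C 18, B 6, E 0.
C and A advance.
Runoff: C is preferred to A by 30 voters; A by 12.
C wins the runoff.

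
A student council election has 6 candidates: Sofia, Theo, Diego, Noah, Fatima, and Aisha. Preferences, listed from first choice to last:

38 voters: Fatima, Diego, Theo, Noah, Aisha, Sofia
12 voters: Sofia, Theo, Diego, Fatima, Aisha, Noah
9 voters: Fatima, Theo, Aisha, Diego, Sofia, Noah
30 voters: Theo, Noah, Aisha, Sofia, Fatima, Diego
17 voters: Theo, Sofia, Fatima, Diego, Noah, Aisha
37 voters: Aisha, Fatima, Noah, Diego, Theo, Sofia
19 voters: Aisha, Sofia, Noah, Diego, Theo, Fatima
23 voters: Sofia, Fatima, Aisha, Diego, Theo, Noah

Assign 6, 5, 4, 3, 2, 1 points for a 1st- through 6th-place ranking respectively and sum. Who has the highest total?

Sofia: 38·1 + 12·6 + 9·2 + 30·3 + 17·5 + 37·1 + 19·5 + 23·6 = 573
Theo: 38·4 + 12·5 + 9·5 + 30·6 + 17·6 + 37·2 + 19·2 + 23·2 = 697
Diego: 38·5 + 12·4 + 9·3 + 30·1 + 17·3 + 37·3 + 19·3 + 23·3 = 583
Noah: 38·3 + 12·1 + 9·1 + 30·5 + 17·2 + 37·4 + 19·4 + 23·1 = 566
Fatima: 38·6 + 12·3 + 9·6 + 30·2 + 17·4 + 37·5 + 19·1 + 23·5 = 765
Aisha: 38·2 + 12·2 + 9·4 + 30·4 + 17·1 + 37·6 + 19·6 + 23·4 = 701
Fatima has the highest Borda score (765).

Fatima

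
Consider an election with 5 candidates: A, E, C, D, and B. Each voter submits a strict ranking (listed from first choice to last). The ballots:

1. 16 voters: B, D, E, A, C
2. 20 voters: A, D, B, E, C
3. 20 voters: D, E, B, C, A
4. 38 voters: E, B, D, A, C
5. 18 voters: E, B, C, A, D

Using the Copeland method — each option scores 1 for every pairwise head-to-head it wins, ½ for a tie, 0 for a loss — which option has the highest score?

E

A: beats C; loses to E, D, and B → score 1.
E: beats A, C, and B; ties D → score 3.5.
C: loses to A, E, D, and B → score 0.
D: beats A and C; ties E; loses to B → score 2.5.
B: beats A, C, and D; loses to E → score 3.
E has the best pairwise record.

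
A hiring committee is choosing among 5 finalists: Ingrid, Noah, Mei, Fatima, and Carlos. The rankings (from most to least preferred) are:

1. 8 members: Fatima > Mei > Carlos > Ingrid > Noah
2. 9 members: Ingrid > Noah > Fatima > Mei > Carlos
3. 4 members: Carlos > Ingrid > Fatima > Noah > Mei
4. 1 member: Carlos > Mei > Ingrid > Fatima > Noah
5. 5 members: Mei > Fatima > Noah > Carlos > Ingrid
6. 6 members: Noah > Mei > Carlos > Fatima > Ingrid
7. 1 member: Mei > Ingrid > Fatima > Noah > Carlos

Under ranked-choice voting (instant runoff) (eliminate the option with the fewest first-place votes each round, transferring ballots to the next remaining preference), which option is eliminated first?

Round 1: Ingrid 9, Noah 6, Mei 6, Fatima 8, Carlos 5. Eliminate Carlos.

Carlos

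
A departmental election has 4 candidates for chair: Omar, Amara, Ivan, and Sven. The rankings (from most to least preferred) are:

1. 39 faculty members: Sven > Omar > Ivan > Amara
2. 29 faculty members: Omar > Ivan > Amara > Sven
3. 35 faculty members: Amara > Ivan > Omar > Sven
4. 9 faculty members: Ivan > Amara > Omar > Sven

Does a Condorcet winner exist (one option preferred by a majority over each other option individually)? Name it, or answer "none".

Omar vs Amara: 68–44 for Omar.
Omar vs Ivan: 68–44 for Omar.
Omar vs Sven: 73–39 for Omar.
Omar beats every other option head-to-head.

Omar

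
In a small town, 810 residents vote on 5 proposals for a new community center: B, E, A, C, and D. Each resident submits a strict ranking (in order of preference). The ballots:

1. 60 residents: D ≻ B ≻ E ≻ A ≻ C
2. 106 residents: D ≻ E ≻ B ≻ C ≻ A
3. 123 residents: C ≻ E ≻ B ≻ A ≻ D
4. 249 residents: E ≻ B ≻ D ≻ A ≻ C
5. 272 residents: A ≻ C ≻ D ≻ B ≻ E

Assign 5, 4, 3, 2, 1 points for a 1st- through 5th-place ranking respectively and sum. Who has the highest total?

B: 60·4 + 106·3 + 123·3 + 249·4 + 272·2 = 2467
E: 60·3 + 106·4 + 123·4 + 249·5 + 272·1 = 2613
A: 60·2 + 106·1 + 123·2 + 249·2 + 272·5 = 2330
C: 60·1 + 106·2 + 123·5 + 249·1 + 272·4 = 2224
D: 60·5 + 106·5 + 123·1 + 249·3 + 272·3 = 2516
E has the highest Borda score (2613).

E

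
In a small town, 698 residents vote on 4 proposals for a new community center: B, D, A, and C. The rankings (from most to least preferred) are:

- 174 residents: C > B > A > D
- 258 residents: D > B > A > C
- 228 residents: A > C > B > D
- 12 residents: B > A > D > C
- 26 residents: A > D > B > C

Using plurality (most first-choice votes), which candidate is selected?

D

First-place votes: B 12, D 258, A 254, C 174.
D has the most first-place votes.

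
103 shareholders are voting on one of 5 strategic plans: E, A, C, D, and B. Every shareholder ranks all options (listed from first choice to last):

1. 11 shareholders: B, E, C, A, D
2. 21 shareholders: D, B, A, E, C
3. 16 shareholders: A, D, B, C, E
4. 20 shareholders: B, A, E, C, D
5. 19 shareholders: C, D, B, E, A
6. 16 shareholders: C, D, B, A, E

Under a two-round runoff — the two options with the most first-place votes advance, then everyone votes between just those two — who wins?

B

Round 1 first-place votes: E 0, A 16, C 35, D 21, B 31.
C and B advance.
Runoff: C is preferred to B by 35 voters; B by 68.
B wins the runoff.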